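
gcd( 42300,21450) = 150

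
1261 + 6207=7468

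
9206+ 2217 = 11423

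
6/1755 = 2/585 = 0.00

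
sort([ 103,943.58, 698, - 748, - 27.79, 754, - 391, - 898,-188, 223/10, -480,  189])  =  [ -898,-748, - 480,-391, -188, - 27.79,223/10,103,189,698, 754,943.58]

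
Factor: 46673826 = 2^1 * 3^1*41^1*337^1*563^1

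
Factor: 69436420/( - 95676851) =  - 2^2*5^1*37^1*103^1*911^1*2699^( - 1)*35449^ ( - 1) 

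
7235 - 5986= 1249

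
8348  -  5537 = 2811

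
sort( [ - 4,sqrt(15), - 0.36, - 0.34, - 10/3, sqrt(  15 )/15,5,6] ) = [ - 4, - 10/3, - 0.36, - 0.34, sqrt(15)/15,sqrt(15 ), 5,6 ]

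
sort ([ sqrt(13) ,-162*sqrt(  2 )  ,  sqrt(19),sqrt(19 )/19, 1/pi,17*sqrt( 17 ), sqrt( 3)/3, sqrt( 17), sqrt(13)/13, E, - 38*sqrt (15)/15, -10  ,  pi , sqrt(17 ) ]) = [-162*sqrt( 2),-10,-38*sqrt(15)/15,sqrt (19)/19, sqrt( 13)/13,1/pi,sqrt (3 ) /3, E, pi, sqrt ( 13 ), sqrt( 17),  sqrt(17),sqrt(19 ), 17*sqrt( 17)] 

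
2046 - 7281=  - 5235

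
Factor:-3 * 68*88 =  - 17952 = -  2^5*3^1*11^1*17^1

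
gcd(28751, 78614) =1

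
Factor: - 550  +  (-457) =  - 1007 = - 19^1*53^1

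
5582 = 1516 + 4066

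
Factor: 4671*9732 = 2^2 * 3^4 * 173^1*811^1 = 45458172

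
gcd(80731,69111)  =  7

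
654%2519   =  654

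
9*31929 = 287361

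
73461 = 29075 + 44386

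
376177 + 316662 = 692839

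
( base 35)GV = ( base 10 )591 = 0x24F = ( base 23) 12g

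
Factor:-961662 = -2^1*3^1*13^1*12329^1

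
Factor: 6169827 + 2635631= 8805458  =  2^1*23^1 * 107^1*1789^1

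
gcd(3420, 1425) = 285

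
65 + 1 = 66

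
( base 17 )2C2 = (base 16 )310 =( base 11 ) 653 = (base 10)784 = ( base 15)374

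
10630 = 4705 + 5925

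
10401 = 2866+7535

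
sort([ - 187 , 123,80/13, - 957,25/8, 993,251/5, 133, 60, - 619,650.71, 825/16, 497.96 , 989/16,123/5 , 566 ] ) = [ - 957, - 619, - 187, 25/8,80/13,123/5, 251/5,  825/16, 60,989/16,123,133,497.96, 566,650.71,993 ]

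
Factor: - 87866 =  - 2^1 * 43933^1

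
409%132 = 13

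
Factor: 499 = 499^1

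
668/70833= 668/70833 =0.01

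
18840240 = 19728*955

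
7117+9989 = 17106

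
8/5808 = 1/726 = 0.00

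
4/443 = 4/443 = 0.01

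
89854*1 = 89854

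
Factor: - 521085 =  - 3^1 * 5^1*34739^1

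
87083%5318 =1995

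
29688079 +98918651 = 128606730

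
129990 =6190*21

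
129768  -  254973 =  - 125205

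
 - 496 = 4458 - 4954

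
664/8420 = 166/2105 = 0.08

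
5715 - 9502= - 3787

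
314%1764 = 314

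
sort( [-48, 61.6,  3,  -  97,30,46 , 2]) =[-97,-48,2,3,30,  46,61.6]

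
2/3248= 1/1624 = 0.00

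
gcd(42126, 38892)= 42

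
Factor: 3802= 2^1*1901^1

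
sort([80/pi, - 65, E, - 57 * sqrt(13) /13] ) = [  -  65, - 57*sqrt(13) /13,E, 80/pi]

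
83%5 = 3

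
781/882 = 781/882  =  0.89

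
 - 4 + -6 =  - 10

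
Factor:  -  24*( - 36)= 2^5*3^3= 864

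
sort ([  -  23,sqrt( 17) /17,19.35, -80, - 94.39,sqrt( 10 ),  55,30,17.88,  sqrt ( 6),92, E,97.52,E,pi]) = [ - 94.39, - 80, - 23,  sqrt( 17) /17,sqrt(6),  E,E, pi, sqrt (10 ),17.88,19.35,30 , 55,92 , 97.52] 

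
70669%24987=20695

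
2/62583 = 2/62583 = 0.00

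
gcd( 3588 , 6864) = 156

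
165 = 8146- 7981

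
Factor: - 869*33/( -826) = 2^ ( - 1 ) * 3^1*7^( - 1 )*11^2*59^(-1 )*79^1 = 28677/826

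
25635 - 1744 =23891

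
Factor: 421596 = 2^2*3^2 *7^2*239^1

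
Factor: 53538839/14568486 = 2^(-1 ) * 3^(- 1)*43^ ( - 1 )*56467^( -1)*53538839^1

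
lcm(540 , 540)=540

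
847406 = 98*8647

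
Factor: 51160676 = 2^2*7^1 * 109^1*16763^1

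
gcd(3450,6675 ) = 75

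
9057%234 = 165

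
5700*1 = 5700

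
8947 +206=9153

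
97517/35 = 2786+1/5 = 2786.20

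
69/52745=69/52745 =0.00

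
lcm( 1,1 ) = 1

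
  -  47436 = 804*(- 59)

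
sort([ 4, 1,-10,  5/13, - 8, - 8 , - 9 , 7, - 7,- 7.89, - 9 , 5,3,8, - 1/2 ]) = [-10,  -  9,  -  9, - 8, - 8, - 7.89,- 7, - 1/2, 5/13,1, 3, 4,5,7, 8]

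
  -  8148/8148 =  - 1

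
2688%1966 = 722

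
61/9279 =61/9279 = 0.01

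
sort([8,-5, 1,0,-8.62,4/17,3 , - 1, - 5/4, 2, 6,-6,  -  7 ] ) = [-8.62, - 7,-6, - 5,-5/4, -1,0,4/17, 1,2,3,6 , 8 ]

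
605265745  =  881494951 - 276229206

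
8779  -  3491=5288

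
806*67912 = 54737072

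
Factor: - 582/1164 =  - 1/2 = - 2^ ( - 1 )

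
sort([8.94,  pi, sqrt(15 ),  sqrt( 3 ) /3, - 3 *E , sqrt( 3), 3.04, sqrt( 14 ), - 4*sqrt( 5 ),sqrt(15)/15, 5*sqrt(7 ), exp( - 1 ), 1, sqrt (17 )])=[ - 4*sqrt(5), - 3*E, sqrt( 15 ) /15,exp( - 1),sqrt( 3 ) /3,1,sqrt( 3 ),3.04, pi, sqrt( 14), sqrt (15) , sqrt ( 17 ), 8.94 , 5 *sqrt( 7)]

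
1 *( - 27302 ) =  - 27302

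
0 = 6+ - 6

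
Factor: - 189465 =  -3^1*5^1*17^1*743^1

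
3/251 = 3/251= 0.01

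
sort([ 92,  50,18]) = [18,50,92 ] 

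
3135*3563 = 11170005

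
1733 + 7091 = 8824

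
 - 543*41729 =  - 22658847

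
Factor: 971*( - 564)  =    -  547644 = - 2^2*3^1*47^1*971^1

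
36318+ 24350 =60668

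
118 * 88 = 10384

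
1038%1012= 26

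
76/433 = 76/433 = 0.18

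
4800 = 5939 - 1139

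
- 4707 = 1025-5732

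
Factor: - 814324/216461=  - 116332/30923=- 2^2 * 17^ ( - 2)*107^(  -  1)*127^1*229^1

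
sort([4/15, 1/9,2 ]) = [ 1/9 , 4/15,2 ]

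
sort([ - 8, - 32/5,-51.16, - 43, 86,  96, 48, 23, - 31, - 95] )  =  [-95,-51.16, - 43, - 31, - 8,-32/5,23, 48, 86, 96 ] 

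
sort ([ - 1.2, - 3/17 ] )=[-1.2, - 3/17 ]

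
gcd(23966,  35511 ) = 1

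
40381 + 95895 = 136276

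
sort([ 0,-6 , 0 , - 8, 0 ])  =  [ - 8 , - 6 , 0,0,0 ]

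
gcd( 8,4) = 4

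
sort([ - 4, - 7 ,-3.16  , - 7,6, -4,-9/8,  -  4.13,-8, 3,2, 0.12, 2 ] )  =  [ -8, - 7, -7, - 4.13, - 4,-4, -3.16,-9/8,0.12,2,2,3,6]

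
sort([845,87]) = [ 87,845]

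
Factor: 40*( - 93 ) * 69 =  - 2^3*3^2*5^1*23^1*31^1 = -256680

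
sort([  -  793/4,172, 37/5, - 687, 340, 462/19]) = [-687,  -  793/4, 37/5 , 462/19, 172, 340]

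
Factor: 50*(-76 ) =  - 3800= -2^3*5^2*19^1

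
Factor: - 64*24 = - 2^9* 3^1 = - 1536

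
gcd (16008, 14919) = 3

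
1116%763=353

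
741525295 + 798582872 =1540108167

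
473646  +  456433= 930079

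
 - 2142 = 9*(-238 ) 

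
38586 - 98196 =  - 59610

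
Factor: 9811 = 9811^1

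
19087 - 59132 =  - 40045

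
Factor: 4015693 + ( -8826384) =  -4810691^1 = -4810691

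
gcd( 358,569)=1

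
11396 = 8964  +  2432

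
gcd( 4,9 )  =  1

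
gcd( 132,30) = 6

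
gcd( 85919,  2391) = 1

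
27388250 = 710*38575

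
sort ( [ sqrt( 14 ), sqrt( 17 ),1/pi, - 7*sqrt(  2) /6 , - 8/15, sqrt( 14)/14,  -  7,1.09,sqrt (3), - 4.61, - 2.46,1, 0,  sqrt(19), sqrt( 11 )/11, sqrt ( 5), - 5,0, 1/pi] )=[ - 7  , - 5,-4.61, -2.46, - 7*sqrt ( 2)/6, - 8/15,  0, 0,sqrt( 14)/14, sqrt( 11 ) /11, 1/pi, 1/pi,1, 1.09,  sqrt ( 3),  sqrt(5 ), sqrt( 14 ),sqrt( 17),sqrt( 19)] 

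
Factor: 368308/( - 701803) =-2^2*19^( - 1 )*43^ ( - 1 )*859^( - 1) * 92077^1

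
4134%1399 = 1336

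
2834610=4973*570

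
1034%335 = 29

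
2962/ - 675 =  -2962/675 = - 4.39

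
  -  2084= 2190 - 4274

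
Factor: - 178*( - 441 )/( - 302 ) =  - 3^2 * 7^2*89^1*151^(  -  1 ) = -39249/151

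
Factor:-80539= - 43^1 * 1873^1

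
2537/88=2537/88 = 28.83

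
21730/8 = 10865/4= 2716.25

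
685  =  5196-4511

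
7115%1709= 279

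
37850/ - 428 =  -89 + 121/214 = -88.43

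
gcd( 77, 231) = 77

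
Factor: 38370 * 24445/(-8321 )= - 2^1 *3^1*5^2*53^( - 1 )*157^(  -  1 ) *1279^1*4889^1 = - 937954650/8321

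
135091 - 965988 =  - 830897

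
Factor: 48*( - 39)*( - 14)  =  2^5*3^2*7^1*13^1 = 26208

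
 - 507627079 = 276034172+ - 783661251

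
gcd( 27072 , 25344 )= 576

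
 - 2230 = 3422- 5652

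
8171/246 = 8171/246 = 33.22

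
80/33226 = 40/16613 =0.00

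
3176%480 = 296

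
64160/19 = 3376 + 16/19 = 3376.84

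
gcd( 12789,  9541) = 203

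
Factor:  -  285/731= - 3^1 *5^1*17^( - 1) * 19^1*43^( - 1) 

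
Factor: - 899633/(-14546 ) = 128519/2078 = 2^( - 1 )*1039^ ( - 1 )*128519^1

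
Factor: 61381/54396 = 2^(-2)*3^( - 2)*1511^(-1 )*61381^1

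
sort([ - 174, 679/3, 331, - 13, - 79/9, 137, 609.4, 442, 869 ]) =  [ - 174,-13,- 79/9,137,679/3, 331,442, 609.4, 869]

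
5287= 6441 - 1154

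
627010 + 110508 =737518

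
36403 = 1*36403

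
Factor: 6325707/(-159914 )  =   -2^(-1)*3^1*37^(  -  1 )*  373^1*2161^( - 1 ) * 5653^1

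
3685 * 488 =1798280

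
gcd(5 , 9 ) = 1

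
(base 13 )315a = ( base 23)CL4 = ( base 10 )6835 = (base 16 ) 1ab3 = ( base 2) 1101010110011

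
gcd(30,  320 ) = 10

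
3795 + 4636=8431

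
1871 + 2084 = 3955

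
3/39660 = 1/13220 = 0.00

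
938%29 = 10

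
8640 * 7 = 60480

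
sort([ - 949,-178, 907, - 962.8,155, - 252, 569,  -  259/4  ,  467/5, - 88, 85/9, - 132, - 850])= [ - 962.8, - 949, - 850 , - 252, - 178, - 132, - 88, - 259/4, 85/9, 467/5, 155, 569, 907]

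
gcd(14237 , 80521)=1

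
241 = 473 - 232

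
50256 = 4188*12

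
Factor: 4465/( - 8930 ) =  - 1/2 = - 2^( - 1) 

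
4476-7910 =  - 3434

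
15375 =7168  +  8207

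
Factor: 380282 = 2^1*  7^1 *23^1*1181^1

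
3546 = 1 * 3546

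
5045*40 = 201800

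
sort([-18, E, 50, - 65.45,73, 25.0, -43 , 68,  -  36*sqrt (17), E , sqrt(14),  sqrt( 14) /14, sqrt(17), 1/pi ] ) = [ - 36*sqrt(17), - 65.45 , - 43, - 18, sqrt(14)/14, 1/pi,E, E,  sqrt(14 ) , sqrt(17 ), 25.0,50, 68, 73 ]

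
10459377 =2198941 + 8260436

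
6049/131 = 6049/131= 46.18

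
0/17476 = 0 = 0.00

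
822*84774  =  69684228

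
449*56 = 25144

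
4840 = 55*88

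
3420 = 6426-3006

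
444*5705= 2533020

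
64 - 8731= - 8667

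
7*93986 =657902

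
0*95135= 0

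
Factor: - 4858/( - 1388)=2^( - 1)*7^1 = 7/2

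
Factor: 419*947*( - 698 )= - 276961514= - 2^1 * 349^1*419^1 * 947^1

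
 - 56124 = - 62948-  - 6824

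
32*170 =5440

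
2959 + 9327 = 12286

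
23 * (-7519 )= - 172937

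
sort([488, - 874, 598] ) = [-874, 488,598 ]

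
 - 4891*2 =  - 9782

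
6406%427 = 1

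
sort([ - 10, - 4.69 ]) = [- 10, - 4.69]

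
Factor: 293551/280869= 787/753 =3^( - 1)*251^ ( - 1)*787^1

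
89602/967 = 92 + 638/967 = 92.66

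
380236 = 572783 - 192547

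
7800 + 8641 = 16441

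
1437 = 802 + 635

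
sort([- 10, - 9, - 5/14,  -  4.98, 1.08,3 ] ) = [  -  10, - 9,-4.98, - 5/14, 1.08,3]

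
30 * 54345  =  1630350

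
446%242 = 204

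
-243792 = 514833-758625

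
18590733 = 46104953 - 27514220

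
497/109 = 497/109=4.56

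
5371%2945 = 2426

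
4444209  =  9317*477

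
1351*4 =5404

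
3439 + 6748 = 10187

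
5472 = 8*684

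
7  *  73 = 511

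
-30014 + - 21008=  - 51022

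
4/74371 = 4/74371 = 0.00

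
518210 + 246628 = 764838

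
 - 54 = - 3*18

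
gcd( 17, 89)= 1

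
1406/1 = 1406 =1406.00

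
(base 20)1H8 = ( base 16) 2EC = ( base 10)748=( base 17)2a0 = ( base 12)524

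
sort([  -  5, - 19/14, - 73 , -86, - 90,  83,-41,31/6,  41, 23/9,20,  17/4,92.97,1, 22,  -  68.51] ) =[ - 90, - 86, - 73, - 68.51, - 41, - 5 ,-19/14, 1 , 23/9, 17/4,31/6, 20,  22,41, 83,  92.97]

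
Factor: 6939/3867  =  2313/1289= 3^2*257^1*1289^( - 1) 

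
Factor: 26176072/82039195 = 2^3*5^( - 1)*7^( - 1 )*13^2 * 17^( - 1)*19^1*173^( - 1)*797^( - 1 )*1019^1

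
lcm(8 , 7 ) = 56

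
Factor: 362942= 2^1*89^1*2039^1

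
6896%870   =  806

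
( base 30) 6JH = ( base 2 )1011101100011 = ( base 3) 22012202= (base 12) 356B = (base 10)5987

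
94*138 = 12972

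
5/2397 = 5/2397=0.00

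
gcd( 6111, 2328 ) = 291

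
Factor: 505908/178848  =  611/216 = 2^( - 3)*3^ ( - 3)*13^1 * 47^1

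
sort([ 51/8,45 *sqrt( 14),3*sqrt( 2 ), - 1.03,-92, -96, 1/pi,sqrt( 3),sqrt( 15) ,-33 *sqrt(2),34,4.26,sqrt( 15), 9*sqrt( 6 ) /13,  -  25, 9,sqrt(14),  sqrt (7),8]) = [ - 96,-92,  -  33 * sqrt( 2 ), - 25, - 1.03,1/pi, 9*sqrt(6)/13,sqrt( 3),sqrt( 7),sqrt( 14),sqrt ( 15), sqrt( 15),3 * sqrt(2 ), 4.26,51/8, 8, 9, 34,45 * sqrt( 14 )]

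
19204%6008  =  1180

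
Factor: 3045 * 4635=14113575 = 3^3*5^2*7^1*29^1*103^1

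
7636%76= 36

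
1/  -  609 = -1/609 = - 0.00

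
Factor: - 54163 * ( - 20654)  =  2^1*23^1 * 449^1 *54163^1 = 1118682602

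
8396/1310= 6 + 268/655= 6.41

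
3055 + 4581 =7636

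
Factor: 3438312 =2^3*3^1*143263^1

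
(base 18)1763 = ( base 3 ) 102021010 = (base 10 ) 8211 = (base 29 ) 9M4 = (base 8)20023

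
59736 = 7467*8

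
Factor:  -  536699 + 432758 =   -  103941  =  - 3^2*11549^1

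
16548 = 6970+9578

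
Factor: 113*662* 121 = 9051526 = 2^1*11^2*113^1*331^1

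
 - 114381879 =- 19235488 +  - 95146391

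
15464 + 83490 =98954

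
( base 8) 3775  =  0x7FD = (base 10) 2045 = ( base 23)3JL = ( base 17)715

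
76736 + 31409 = 108145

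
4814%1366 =716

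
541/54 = 541/54 = 10.02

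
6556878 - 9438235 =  - 2881357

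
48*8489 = 407472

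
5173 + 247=5420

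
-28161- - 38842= 10681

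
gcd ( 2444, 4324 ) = 188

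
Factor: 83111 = 7^1 *31^1*383^1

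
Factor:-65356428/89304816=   -  2^( - 2)*19^1 * 286651^1*1860517^(-1) = - 5446369/7442068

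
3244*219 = 710436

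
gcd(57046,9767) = 1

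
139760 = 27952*5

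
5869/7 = 5869/7 = 838.43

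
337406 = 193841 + 143565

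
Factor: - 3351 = -3^1*1117^1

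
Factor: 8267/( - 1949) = -7^1*1181^1*1949^ ( - 1 ) 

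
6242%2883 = 476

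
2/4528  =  1/2264 = 0.00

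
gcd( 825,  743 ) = 1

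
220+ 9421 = 9641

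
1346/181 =7 + 79/181 = 7.44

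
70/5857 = 70/5857 =0.01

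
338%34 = 32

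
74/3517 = 74/3517 = 0.02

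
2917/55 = 53+ 2/55=53.04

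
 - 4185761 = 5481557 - 9667318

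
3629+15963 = 19592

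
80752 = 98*824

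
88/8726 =44/4363 = 0.01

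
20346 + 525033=545379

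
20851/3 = 6950 + 1/3 = 6950.33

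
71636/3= 23878 + 2/3  =  23878.67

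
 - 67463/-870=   67463/870 = 77.54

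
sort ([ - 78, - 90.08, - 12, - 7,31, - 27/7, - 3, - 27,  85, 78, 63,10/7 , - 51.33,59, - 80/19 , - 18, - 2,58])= [-90.08, - 78,- 51.33,  -  27, - 18, - 12, - 7, - 80/19 , - 27/7, - 3, - 2, 10/7, 31, 58,59,  63,78,  85] 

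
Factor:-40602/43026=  - 67/71 = - 67^1*  71^(-1)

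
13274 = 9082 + 4192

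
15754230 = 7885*1998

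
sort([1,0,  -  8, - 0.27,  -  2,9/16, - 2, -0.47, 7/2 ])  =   [ - 8,-2 , - 2,  -  0.47,  -  0.27, 0,9/16 , 1,7/2 ] 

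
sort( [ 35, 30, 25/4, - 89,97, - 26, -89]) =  [ - 89, - 89, - 26, 25/4, 30, 35, 97] 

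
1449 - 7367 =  - 5918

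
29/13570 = 29/13570 = 0.00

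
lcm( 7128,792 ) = 7128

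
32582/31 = 1051 + 1/31 = 1051.03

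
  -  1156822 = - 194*5963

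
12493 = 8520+3973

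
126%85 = 41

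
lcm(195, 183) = 11895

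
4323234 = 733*5898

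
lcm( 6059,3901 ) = 284773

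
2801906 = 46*60911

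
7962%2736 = 2490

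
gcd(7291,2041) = 1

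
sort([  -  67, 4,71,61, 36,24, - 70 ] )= [ - 70, - 67,4, 24,36,61,71]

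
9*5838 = 52542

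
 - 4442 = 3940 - 8382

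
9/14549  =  9/14549 =0.00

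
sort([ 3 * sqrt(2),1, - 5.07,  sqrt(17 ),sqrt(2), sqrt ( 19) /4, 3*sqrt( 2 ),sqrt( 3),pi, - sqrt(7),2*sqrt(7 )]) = [ - 5.07,  -  sqrt(7), 1 , sqrt( 19)/4,sqrt(2),  sqrt(3 ),  pi, sqrt(17),3*sqrt(2),3*sqrt(2), 2*sqrt(7)] 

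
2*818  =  1636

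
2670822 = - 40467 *(- 66)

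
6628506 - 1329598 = 5298908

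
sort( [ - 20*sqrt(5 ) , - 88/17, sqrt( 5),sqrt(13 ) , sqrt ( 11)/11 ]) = [-20*sqrt( 5), - 88/17,sqrt( 11)/11,sqrt( 5 ),sqrt( 13) ] 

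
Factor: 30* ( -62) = -2^2*3^1*5^1*31^1 = -1860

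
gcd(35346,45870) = 6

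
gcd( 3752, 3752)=3752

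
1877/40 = 1877/40 = 46.92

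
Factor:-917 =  - 7^1*131^1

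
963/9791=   963/9791 = 0.10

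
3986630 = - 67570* ( - 59)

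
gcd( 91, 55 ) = 1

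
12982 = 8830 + 4152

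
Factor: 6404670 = 2^1 * 3^4*5^1*7907^1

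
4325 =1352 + 2973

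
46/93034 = 23/46517 = 0.00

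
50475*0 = 0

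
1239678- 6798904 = - 5559226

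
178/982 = 89/491 = 0.18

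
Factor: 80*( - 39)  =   - 3120 = - 2^4*3^1*5^1*13^1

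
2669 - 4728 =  - 2059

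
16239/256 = 63+111/256 =63.43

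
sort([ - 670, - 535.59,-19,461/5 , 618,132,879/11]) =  [  -  670, - 535.59,  -  19,879/11,461/5, 132,618]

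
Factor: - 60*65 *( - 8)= 2^5*3^1*5^2*13^1 =31200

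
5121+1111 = 6232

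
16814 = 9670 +7144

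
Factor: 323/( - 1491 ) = -3^( - 1 )*7^( - 1 )*17^1*19^1*71^(-1)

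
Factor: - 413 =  - 7^1*59^1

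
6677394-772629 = 5904765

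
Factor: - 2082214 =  - 2^1*257^1*4051^1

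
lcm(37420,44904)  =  224520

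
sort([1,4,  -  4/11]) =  [  -  4/11, 1,  4 ]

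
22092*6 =132552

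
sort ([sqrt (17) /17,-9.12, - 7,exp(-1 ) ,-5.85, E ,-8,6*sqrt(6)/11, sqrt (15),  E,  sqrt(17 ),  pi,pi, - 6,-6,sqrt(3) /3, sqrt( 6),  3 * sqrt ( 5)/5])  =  [-9.12, - 8 ,-7 , - 6, - 6,  -  5.85, sqrt(17) /17,  exp( - 1 ),sqrt(3 ) /3,6*sqrt(6 ) /11, 3*sqrt( 5 ) /5, sqrt(6 ), E, E , pi,pi,sqrt(15) , sqrt (17) ] 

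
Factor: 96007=19^1*31^1*163^1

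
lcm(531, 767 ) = 6903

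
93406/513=93406/513  =  182.08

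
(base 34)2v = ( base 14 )71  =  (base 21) 4F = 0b1100011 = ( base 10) 99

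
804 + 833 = 1637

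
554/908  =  277/454 = 0.61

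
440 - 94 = 346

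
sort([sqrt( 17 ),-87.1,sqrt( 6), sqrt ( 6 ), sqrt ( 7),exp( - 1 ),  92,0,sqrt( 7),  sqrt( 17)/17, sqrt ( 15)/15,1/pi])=[ - 87.1,0,sqrt(17 )/17, sqrt(15)/15,1/pi, exp( - 1), sqrt( 6),  sqrt( 6),  sqrt(7), sqrt ( 7 ),sqrt( 17),92]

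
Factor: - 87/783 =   -  3^(  -  2) = -  1/9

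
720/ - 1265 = -1+109/253 = - 0.57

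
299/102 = 299/102=2.93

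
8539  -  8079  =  460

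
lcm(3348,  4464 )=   13392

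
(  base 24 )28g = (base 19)3EB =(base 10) 1360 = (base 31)1cr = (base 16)550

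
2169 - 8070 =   -  5901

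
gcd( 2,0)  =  2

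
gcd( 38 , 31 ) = 1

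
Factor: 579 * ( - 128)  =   - 2^7*3^1*193^1 = -74112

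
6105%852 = 141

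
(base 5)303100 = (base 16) 262f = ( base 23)ib0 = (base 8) 23057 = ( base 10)9775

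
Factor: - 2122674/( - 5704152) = 2^( - 2) * 281^1  *  1259^1*237673^( - 1)= 353779/950692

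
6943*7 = 48601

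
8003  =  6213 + 1790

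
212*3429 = 726948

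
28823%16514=12309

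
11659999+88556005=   100216004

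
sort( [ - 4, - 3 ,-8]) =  [- 8, - 4, - 3]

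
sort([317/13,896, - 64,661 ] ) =[ - 64, 317/13,661,896 ]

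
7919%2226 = 1241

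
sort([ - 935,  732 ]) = [-935, 732 ] 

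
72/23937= 24/7979 = 0.00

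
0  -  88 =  - 88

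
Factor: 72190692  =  2^2*3^2*7^1*31^1*9241^1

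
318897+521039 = 839936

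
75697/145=75697/145 = 522.05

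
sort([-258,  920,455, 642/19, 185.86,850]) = [ - 258,642/19, 185.86,455 , 850 , 920 ]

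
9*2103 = 18927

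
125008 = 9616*13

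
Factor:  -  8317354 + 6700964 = -1616390= - 2^1*5^1*161639^1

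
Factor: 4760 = 2^3*5^1*7^1 * 17^1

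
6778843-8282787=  -1503944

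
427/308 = 61/44 =1.39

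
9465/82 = 9465/82 = 115.43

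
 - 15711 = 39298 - 55009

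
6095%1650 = 1145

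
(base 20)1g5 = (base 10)725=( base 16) 2D5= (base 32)ml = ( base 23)18C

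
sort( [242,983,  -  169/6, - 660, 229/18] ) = [ - 660, - 169/6,229/18, 242, 983 ]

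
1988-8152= - 6164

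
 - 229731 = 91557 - 321288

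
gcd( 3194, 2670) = 2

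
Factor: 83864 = 2^3* 11^1*953^1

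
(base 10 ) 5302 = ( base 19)ed1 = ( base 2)1010010110110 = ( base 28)6la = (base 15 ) 1887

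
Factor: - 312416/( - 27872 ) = 751/67 = 67^( - 1) *751^1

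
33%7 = 5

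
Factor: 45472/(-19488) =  - 7/3 = - 3^(- 1 )*7^1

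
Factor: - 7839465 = - 3^1*5^1*17^1 * 71^1*433^1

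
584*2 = 1168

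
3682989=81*45469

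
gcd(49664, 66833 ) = 97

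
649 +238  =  887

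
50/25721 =50/25721 = 0.00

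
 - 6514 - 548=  - 7062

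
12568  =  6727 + 5841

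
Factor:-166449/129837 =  - 383^( - 1)*491^1 = -491/383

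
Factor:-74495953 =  - 7^1*2153^1 * 4943^1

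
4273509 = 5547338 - 1273829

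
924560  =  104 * 8890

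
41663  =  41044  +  619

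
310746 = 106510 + 204236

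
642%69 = 21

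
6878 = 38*181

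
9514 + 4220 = 13734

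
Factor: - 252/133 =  - 2^2 * 3^2*19^( -1) = - 36/19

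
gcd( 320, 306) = 2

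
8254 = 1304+6950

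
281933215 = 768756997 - 486823782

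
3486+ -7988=  -  4502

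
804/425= 1 + 379/425 = 1.89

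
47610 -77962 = - 30352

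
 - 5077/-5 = 1015 + 2/5= 1015.40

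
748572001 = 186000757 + 562571244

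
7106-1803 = 5303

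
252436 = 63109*4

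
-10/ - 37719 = 10/37719 = 0.00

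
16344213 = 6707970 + 9636243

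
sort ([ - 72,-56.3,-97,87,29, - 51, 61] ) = [ - 97, - 72, - 56.3,-51,29, 61, 87 ]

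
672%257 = 158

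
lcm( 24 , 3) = 24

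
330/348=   55/58 = 0.95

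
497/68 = 7 + 21/68 = 7.31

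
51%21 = 9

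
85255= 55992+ 29263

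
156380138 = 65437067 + 90943071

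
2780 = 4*695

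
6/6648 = 1/1108 = 0.00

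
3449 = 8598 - 5149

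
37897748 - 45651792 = -7754044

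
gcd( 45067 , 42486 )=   1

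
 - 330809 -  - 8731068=8400259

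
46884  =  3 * 15628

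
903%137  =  81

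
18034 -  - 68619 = 86653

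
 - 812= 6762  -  7574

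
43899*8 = 351192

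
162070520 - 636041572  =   - 473971052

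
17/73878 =17/73878 = 0.00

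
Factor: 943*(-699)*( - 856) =2^3*3^1*23^1*41^1*107^1 * 233^1 = 564238392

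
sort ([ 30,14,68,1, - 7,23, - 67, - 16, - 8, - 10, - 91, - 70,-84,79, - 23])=[ -91, - 84, - 70,-67, -23,  -  16, - 10, - 8, - 7 , 1, 14,23,30,68,79]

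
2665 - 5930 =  - 3265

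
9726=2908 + 6818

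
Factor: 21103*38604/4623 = 271553404/1541=2^2  *  23^( - 1)*47^1*67^(  -  1 )*449^1*3217^1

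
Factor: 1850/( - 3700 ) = -1/2 = - 2^( - 1 )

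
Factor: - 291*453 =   -  131823 = - 3^2* 97^1  *151^1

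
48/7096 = 6/887 = 0.01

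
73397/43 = 73397/43 =1706.91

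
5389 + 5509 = 10898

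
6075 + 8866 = 14941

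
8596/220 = 2149/55  =  39.07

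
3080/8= 385  =  385.00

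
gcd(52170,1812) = 6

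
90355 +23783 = 114138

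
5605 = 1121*5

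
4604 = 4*1151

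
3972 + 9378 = 13350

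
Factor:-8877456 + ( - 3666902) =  - 2^1*53^1*118343^1 =-12544358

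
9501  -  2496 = 7005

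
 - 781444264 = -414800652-366643612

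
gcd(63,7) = 7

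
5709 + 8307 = 14016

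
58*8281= 480298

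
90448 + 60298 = 150746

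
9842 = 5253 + 4589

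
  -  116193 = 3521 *(-33)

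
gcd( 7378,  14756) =7378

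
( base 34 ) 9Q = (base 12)238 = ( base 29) bd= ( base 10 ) 332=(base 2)101001100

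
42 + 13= 55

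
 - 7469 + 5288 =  - 2181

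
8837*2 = 17674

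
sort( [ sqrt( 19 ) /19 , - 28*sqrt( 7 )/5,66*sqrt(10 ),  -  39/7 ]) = [ - 28 * sqrt( 7) /5, - 39/7, sqrt(19) /19, 66*sqrt( 10) ] 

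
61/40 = 1 + 21/40 = 1.52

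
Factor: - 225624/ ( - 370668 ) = 2^1*7^1*23^( - 1) = 14/23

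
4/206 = 2/103 = 0.02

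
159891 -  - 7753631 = 7913522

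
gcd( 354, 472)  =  118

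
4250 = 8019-3769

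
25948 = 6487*4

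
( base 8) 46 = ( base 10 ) 38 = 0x26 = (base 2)100110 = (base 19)20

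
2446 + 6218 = 8664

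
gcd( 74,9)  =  1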